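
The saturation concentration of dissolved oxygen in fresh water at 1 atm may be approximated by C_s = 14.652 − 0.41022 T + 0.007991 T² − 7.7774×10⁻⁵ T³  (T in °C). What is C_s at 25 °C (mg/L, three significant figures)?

C_s ≈ 8.18 mg/L

C_s = 14.652 − 0.41022×25 + 0.007991×25² − 7.7774×10⁻⁵×25³ = 8.176 mg/L.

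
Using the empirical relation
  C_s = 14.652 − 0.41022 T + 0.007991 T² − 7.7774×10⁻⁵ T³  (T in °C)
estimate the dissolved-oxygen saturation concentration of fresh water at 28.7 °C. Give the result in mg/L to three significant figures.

C_s = 14.652 − 0.41022×28.7 + 0.007991×28.7² − 7.7774×10⁻⁵×28.7³ = 7.622 mg/L.

C_s ≈ 7.62 mg/L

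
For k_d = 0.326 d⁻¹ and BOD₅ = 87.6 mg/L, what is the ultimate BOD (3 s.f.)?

L₀ ≈ 109 mg/L

BOD₅ = L₀(1 − e^(−5k_d)) ⇒ L₀ = BOD₅ / (1 − e^(−5×0.326))
= 87.6 / (1 − 0.1959) = 87.6 / 0.8041 = 108.9 mg/L.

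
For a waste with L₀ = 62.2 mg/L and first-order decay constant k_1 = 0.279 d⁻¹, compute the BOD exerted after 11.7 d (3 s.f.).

y_t = L₀(1 − e^(−k_1 t)) = 62.2 × (1 − e^(−0.279×11.7))
= 62.2 × (1 − 0.03822) = 62.2 × 0.9618 = 59.82 mg/L.

y ≈ 59.8 mg/L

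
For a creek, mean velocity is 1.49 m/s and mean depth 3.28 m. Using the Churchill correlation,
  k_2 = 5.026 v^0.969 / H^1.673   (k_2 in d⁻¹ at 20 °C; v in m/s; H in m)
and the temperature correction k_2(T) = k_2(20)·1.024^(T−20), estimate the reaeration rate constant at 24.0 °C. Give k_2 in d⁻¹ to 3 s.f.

k_2(20) = 5.026 × 1.49^0.969 / 3.28^1.673 = 5.026 × 1.472 / 7.296 = 1.014 d⁻¹.
k_2(24.0) = 1.014 × 1.024^(24.0−20) = 1.014 × 1.100 = 1.115 d⁻¹.

k_2 ≈ 1.11 d⁻¹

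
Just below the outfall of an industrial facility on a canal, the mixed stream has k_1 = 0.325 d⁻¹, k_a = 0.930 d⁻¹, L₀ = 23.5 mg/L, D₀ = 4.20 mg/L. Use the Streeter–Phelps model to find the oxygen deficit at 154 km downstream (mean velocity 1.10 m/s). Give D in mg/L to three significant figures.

D ≈ 5.59 mg/L

Travel time t = x/v = 154 km / (1.10 m/s) = 154000 m / 1.10 m/s = 140000 s = 1.620 d.
k_1 L₀/(k_a−k_1) = 0.325×23.5/(0.930−0.325) = 7.638/0.6050 = 12.62 mg/L.
e^(−k_1 t) = e^(−0.325×1.620) = 0.5906; e^(−k_a t) = e^(−0.930×1.620) = 0.2216.
D = 12.62 × (0.5906 − 0.2216) + 4.20 × 0.2216 = 4.658 + 0.9307 = 5.589 mg/L.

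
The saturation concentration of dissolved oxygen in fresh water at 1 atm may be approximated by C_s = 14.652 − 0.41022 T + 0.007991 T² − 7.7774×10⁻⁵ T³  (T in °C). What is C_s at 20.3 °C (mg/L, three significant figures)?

C_s = 14.652 − 0.41022×20.3 + 0.007991×20.3² − 7.7774×10⁻⁵×20.3³ = 8.967 mg/L.

C_s ≈ 8.97 mg/L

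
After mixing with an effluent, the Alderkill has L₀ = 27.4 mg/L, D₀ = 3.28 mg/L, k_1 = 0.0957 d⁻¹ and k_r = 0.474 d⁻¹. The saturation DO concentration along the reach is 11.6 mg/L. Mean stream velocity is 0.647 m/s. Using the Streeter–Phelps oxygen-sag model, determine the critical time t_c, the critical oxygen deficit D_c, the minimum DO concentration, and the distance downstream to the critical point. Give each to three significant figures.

t_c ≈ 2.54 d; D_c ≈ 4.34 mg/L; min DO ≈ 7.26 mg/L; x_c ≈ 142 km

With k_r/k_1 = 4.953 and 1 − D₀(k_r−k_1)/(k_1 L₀) = 0.5268,
t_c = ln(4.953 × 0.5268) / (0.474 − 0.0957) = ln(2.609) / 0.3783 = 0.9590/0.3783 = 2.535 d.
L(t_c) = L₀ e^(−k_1 t_c) = 27.4 × 0.7846 = 21.50 mg/L, and at the critical point k_r D_c = k_1 L, so D_c = (0.0957/0.474) × 21.50 = 4.340 mg/L.
Minimum DO = C_s − D_c = 11.6 − 4.340 = 7.260 mg/L.
x_c = v t_c = 0.647 m/s × 2.535 d × 86400 s/d = 141700 m ≈ 142 km.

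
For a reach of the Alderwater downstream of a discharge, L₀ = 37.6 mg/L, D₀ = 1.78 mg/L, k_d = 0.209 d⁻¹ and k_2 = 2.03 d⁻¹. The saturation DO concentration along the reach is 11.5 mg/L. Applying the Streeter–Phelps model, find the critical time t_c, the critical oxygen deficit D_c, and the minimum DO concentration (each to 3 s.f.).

t_c ≈ 0.956 d; D_c ≈ 3.17 mg/L; min DO ≈ 8.33 mg/L

t_c = [1/(k_2−k_d)] ln[(k_2/k_d)(1 − D₀(k_2−k_d)/(k_d L₀))]
= [1/(2.03−0.209)] ln[(2.03/0.209)(1 − 1.78×1.821/(0.209×37.6))]
= (1/1.821) ln[9.713 × 0.5875] = 0.5491 × ln(5.707) = 0.5491 × 1.742 = 0.9564 d.
D_c = (k_d/k_2) L₀ e^(−k_d t_c) = (0.209/2.03) × 37.6 × e^(−0.209×0.9564) = 0.1030 × 37.6 × 0.8188 = 3.170 mg/L.
Minimum DO = C_s − D_c = 11.5 − 3.170 = 8.330 mg/L.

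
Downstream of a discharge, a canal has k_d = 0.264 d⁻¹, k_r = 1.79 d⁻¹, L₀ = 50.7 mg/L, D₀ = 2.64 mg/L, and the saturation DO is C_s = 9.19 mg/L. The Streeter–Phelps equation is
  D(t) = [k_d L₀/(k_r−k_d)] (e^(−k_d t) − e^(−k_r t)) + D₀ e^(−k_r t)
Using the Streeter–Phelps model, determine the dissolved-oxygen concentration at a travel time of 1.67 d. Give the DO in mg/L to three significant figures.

k_d L₀/(k_r−k_d) = 0.264×50.7/(1.79−0.264) = 13.38/1.526 = 8.771 mg/L.
e^(−k_d t) = e^(−0.264×1.670) = 0.6435; e^(−k_r t) = e^(−1.79×1.670) = 0.05032.
D = 8.771 × (0.6435 − 0.05032) + 2.64 × 0.05032 = 5.203 + 0.1329 = 5.335 mg/L.
DO = C_s − D = 9.19 − 5.335 = 3.855 mg/L.

DO ≈ 3.85 mg/L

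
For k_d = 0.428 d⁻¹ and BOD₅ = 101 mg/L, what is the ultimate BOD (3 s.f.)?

L₀ ≈ 114 mg/L

BOD₅ = L₀(1 − e^(−5k_d)) ⇒ L₀ = BOD₅ / (1 − e^(−5×0.428))
= 101 / (1 − 0.1177) = 101 / 0.8823 = 114.5 mg/L.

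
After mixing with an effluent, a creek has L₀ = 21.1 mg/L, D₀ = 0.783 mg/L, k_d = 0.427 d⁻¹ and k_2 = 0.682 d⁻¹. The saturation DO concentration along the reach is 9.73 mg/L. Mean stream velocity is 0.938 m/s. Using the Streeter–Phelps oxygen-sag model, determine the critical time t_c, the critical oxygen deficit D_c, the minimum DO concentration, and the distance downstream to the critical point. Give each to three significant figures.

t_c ≈ 1.75 d; D_c ≈ 6.26 mg/L; min DO ≈ 3.47 mg/L; x_c ≈ 142 km

At the critical point dD/dt = 0, so k_d L₀ e^(−k_d t) = k_2 D. Substituting D(t) from the Streeter–Phelps equation and solving for t gives
t_c = ln[(k_2/k_d)(1 − D₀(k_2−k_d)/(k_d L₀))] / (k_2−k_d).
Here k_2−k_d = 0.2550 d⁻¹ and 1 − D₀(k_2−k_d)/(k_d L₀) = 1 − 0.783×0.2550/(0.427×21.1) = 0.9778, so
t_c = ln(1.597 × 0.9778) / 0.2550 = 0.4458 / 0.2550 = 1.748 d.
D_c = (k_d/k_2) L₀ e^(−k_d t_c) = (0.427/0.682) × 21.1 × e^(−0.427×1.748) = 0.6261 × 21.1 × 0.4740 = 6.262 mg/L.
Minimum DO = C_s − D_c = 9.73 − 6.262 = 3.468 mg/L.
x_c = v t_c = 0.938 m/s × 1.748 d × 86400 s/d = 141700 m ≈ 142 km.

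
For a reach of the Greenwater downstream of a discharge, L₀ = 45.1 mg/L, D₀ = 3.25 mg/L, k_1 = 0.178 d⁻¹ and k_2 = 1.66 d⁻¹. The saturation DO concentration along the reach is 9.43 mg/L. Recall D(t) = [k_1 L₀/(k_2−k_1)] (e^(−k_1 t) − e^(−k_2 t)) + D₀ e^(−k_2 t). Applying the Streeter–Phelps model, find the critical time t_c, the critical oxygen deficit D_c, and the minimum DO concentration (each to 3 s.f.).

t_c ≈ 0.888 d; D_c ≈ 4.13 mg/L; min DO ≈ 5.30 mg/L

t_c = [1/(k_2−k_1)] ln[(k_2/k_1)(1 − D₀(k_2−k_1)/(k_1 L₀))]
= [1/(1.66−0.178)] ln[(1.66/0.178)(1 − 3.25×1.482/(0.178×45.1))]
= (1/1.482) ln[9.326 × 0.4000] = 0.6748 × ln(3.731) = 0.6748 × 1.317 = 0.8884 d.
L(t_c) = L₀ e^(−k_1 t_c) = 45.1 × 0.8537 = 38.50 mg/L, and at the critical point k_2 D_c = k_1 L, so D_c = (0.178/1.66) × 38.50 = 4.129 mg/L.
Minimum DO = C_s − D_c = 9.43 − 4.129 = 5.301 mg/L.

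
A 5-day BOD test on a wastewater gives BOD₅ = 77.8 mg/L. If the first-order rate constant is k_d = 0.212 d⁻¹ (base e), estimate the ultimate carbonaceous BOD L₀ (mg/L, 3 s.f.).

BOD₅ = L₀(1 − e^(−5k_d)) ⇒ L₀ = BOD₅ / (1 − e^(−5×0.212))
= 77.8 / (1 − 0.3465) = 77.8 / 0.6535 = 119.0 mg/L.

L₀ ≈ 119 mg/L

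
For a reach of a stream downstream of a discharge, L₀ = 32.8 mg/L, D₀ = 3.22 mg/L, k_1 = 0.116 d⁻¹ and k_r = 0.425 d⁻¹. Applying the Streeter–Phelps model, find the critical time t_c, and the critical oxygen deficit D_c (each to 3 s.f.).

At the critical point dD/dt = 0, so k_1 L₀ e^(−k_1 t) = k_r D. Substituting D(t) from the Streeter–Phelps equation and solving for t gives
t_c = ln[(k_r/k_1)(1 − D₀(k_r−k_1)/(k_1 L₀))] / (k_r−k_1).
Here k_r−k_1 = 0.3090 d⁻¹ and 1 − D₀(k_r−k_1)/(k_1 L₀) = 1 − 3.22×0.3090/(0.116×32.8) = 0.7385, so
t_c = ln(3.664 × 0.7385) / 0.3090 = 0.9954 / 0.3090 = 3.221 d.
L(t_c) = L₀ e^(−k_1 t_c) = 32.8 × 0.6882 = 22.57 mg/L, and at the critical point k_r D_c = k_1 L, so D_c = (0.116/0.425) × 22.57 = 6.161 mg/L.

t_c ≈ 3.22 d; D_c ≈ 6.16 mg/L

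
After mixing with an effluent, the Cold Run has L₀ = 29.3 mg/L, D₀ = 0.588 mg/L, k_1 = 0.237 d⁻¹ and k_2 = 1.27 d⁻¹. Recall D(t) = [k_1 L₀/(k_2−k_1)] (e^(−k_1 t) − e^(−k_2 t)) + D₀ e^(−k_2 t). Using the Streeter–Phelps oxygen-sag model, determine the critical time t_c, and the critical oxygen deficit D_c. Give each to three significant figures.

With k_2/k_1 = 5.359 and 1 − D₀(k_2−k_1)/(k_1 L₀) = 0.9125,
t_c = ln(5.359 × 0.9125) / (1.27 − 0.237) = ln(4.890) / 1.033 = 1.587/1.033 = 1.536 d.
D_c = (k_1/k_2) L₀ e^(−k_1 t_c) = (0.237/1.27) × 29.3 × e^(−0.237×1.536) = 0.1866 × 29.3 × 0.6948 = 3.799 mg/L.

t_c ≈ 1.54 d; D_c ≈ 3.80 mg/L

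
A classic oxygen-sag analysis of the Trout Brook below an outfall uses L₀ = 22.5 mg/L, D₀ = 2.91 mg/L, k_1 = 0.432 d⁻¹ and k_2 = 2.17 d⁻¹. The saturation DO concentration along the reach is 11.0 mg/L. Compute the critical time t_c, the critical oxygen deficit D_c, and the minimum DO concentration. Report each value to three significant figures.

t_c = [1/(k_2−k_1)] ln[(k_2/k_1)(1 − D₀(k_2−k_1)/(k_1 L₀))]
= [1/(2.17−0.432)] ln[(2.17/0.432)(1 − 2.91×1.738/(0.432×22.5))]
= (1/1.738) ln[5.023 × 0.4797] = 0.5754 × ln(2.409) = 0.5754 × 0.8794 = 0.5060 d.
D_c = (k_1/k_2) L₀ e^(−k_1 t_c) = (0.432/2.17) × 22.5 × e^(−0.432×0.5060) = 0.1991 × 22.5 × 0.8037 = 3.600 mg/L.
Minimum DO = C_s − D_c = 11.0 − 3.600 = 7.400 mg/L.

t_c ≈ 0.506 d; D_c ≈ 3.60 mg/L; min DO ≈ 7.40 mg/L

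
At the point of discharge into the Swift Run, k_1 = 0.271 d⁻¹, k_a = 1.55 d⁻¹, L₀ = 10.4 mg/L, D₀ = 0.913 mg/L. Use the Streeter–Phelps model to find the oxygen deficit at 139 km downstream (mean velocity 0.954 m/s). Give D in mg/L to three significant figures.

Travel time t = x/v = 139 km / (0.954 m/s) = 139000 m / 0.954 m/s = 145700 s = 1.686 d.
k_1 L₀/(k_a−k_1) = 0.271×10.4/(1.55−0.271) = 2.818/1.279 = 2.204 mg/L.
e^(−k_1 t) = e^(−0.271×1.686) = 0.6332; e^(−k_a t) = e^(−1.55×1.686) = 0.07325.
D = 2.204 × (0.6332 − 0.07325) + 0.913 × 0.07325 = 1.234 + 0.06688 = 1.301 mg/L.

D ≈ 1.30 mg/L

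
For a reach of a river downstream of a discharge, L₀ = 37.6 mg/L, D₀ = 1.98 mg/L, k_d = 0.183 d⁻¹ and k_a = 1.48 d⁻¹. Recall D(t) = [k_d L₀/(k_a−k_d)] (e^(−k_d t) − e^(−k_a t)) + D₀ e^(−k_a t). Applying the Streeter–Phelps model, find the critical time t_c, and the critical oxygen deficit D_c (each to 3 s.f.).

t_c = [1/(k_a−k_d)] ln[(k_a/k_d)(1 − D₀(k_a−k_d)/(k_d L₀))]
= [1/(1.48−0.183)] ln[(1.48/0.183)(1 − 1.98×1.297/(0.183×37.6))]
= (1/1.297) ln[8.087 × 0.6268] = 0.7710 × ln(5.069) = 0.7710 × 1.623 = 1.251 d.
D_c = (k_d/k_a) L₀ e^(−k_d t_c) = (0.183/1.48) × 37.6 × e^(−0.183×1.251) = 0.1236 × 37.6 × 0.7953 = 3.698 mg/L.

t_c ≈ 1.25 d; D_c ≈ 3.70 mg/L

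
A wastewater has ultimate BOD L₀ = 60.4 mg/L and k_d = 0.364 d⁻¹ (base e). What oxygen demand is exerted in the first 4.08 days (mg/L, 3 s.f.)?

y ≈ 46.7 mg/L

y_t = L₀(1 − e^(−k_d t)) = 60.4 × (1 − e^(−0.364×4.08))
= 60.4 × (1 − 0.2265) = 60.4 × 0.7735 = 46.72 mg/L.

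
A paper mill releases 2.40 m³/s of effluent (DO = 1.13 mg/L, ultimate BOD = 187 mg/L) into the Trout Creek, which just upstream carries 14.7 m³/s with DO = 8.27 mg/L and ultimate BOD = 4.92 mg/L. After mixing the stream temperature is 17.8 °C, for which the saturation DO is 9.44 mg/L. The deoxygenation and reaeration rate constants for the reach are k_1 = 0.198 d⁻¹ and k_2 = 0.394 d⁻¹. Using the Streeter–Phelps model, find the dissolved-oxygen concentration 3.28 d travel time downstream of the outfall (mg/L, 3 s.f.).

Mixed DO = (14.7×8.27 + 2.40×1.13)/(14.7+2.40) = 124.3/17.10 = 7.268 mg/L.
Mixed L₀ = (14.7×4.92 + 2.40×187)/(17.10) = 521.1/17.10 = 30.48 mg/L.
Initial deficit D₀ = C_s − DO₀ = 9.44 − 7.268 = 2.172 mg/L.
D(3.28) = [0.198×30.48/(0.394−0.198)](e^(−0.198×3.28) − e^(−0.394×3.28)) + 2.172 e^(−0.394×3.28)
= 30.79 × (0.5223 − 0.2746) + 2.172 × 0.2746 = 8.222 mg/L.
DO = 9.44 − 8.222 = 1.218 mg/L.

DO ≈ 1.22 mg/L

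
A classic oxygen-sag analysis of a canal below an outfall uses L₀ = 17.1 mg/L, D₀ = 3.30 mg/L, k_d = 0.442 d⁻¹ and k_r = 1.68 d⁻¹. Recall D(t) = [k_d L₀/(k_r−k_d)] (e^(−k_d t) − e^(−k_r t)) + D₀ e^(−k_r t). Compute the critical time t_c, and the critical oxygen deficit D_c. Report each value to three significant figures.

t_c ≈ 0.450 d; D_c ≈ 3.69 mg/L

With k_r/k_d = 3.801 and 1 − D₀(k_r−k_d)/(k_d L₀) = 0.4595,
t_c = ln(3.801 × 0.4595) / (1.68 − 0.442) = ln(1.746) / 1.238 = 0.5576/1.238 = 0.4504 d.
D_c = (k_d/k_r) L₀ e^(−k_d t_c) = (0.442/1.68) × 17.1 × e^(−0.442×0.4504) = 0.2631 × 17.1 × 0.8195 = 3.687 mg/L.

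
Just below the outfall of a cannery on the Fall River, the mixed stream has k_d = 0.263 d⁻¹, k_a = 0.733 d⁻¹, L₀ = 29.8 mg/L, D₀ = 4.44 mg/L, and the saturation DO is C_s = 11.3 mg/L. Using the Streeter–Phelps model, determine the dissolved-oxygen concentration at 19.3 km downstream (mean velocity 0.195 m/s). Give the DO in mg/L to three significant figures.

DO ≈ 4.25 mg/L

Travel time t = x/v = 19.3 km / (0.195 m/s) = 19300 m / 0.195 m/s = 98970 s = 1.146 d.
k_d L₀/(k_a−k_d) = 0.263×29.8/(0.733−0.263) = 7.837/0.4700 = 16.68 mg/L.
e^(−k_d t) = e^(−0.263×1.146) = 0.7399; e^(−k_a t) = e^(−0.733×1.146) = 0.4318.
D = 16.68 × (0.7399 − 0.4318) + 4.44 × 0.4318 = 5.136 + 1.917 = 7.054 mg/L.
DO = C_s − D = 11.3 − 7.054 = 4.246 mg/L.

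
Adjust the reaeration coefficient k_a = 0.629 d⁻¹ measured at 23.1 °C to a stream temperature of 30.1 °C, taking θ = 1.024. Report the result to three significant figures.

k_a ≈ 0.743 d⁻¹

k_a(T₂) = k_a(T₁) · θ^(T₂−T₁) = 0.629 × 1.024^(30.1−23.1)
= 0.629 × 1.024^7.00 = 0.629 × 1.181 = 0.7426 d⁻¹.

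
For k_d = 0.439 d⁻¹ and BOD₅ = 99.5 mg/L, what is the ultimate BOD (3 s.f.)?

L₀ ≈ 112 mg/L

BOD₅ = L₀(1 − e^(−5k_d)) ⇒ L₀ = BOD₅ / (1 − e^(−5×0.439))
= 99.5 / (1 − 0.1114) = 99.5 / 0.8886 = 112.0 mg/L.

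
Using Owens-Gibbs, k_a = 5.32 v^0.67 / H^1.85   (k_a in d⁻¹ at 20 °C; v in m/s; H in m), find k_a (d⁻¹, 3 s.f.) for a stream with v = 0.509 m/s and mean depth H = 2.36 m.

k_a ≈ 0.691 d⁻¹

k_a = 5.32 × 0.509^0.67 / 2.36^1.85 = 5.32 × 0.6361 / 4.897 = 0.6911 d⁻¹.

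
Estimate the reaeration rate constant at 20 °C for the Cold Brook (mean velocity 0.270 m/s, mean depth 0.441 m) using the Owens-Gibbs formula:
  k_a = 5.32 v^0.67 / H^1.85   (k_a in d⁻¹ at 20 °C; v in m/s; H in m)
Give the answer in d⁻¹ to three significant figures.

k_a ≈ 10.1 d⁻¹

k_a = 5.32 × 0.270^0.67 / 0.441^1.85 = 5.32 × 0.4159 / 0.2199 = 10.06 d⁻¹.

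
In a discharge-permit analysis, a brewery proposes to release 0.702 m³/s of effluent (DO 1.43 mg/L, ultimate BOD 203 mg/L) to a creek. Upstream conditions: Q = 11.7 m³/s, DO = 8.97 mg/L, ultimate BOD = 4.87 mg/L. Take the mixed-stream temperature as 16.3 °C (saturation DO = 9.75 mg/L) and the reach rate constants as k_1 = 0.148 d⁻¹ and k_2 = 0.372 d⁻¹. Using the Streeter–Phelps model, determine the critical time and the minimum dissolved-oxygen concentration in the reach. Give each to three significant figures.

t_c ≈ 3.58 d; minimum DO ≈ 5.98 mg/L

Mixed DO = (11.7×8.97 + 0.702×1.43)/(11.7+0.702) = 106.0/12.40 = 8.543 mg/L.
Mixed L₀ = (11.7×4.87 + 0.702×203)/(12.40) = 199.5/12.40 = 16.08 mg/L.
Initial deficit D₀ = C_s − DO₀ = 9.75 − 8.543 = 1.207 mg/L.
t_c = (1/0.2240) ln[(0.372/0.148)(1 − 1.207×0.2240/(0.148×16.08))] = 4.464 × ln(2.228) = 3.577 d.
D_c = (0.148/0.372) × 16.08 × e^(−0.148×3.577) = 0.3978 × 16.08 × 0.5890 = 3.769 mg/L.
Minimum DO = 9.75 − 3.769 = 5.981 mg/L.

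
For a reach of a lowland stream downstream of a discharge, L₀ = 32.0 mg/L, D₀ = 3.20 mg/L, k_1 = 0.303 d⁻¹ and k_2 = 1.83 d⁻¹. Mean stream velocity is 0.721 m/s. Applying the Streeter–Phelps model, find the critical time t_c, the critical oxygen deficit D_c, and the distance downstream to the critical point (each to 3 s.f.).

t_c ≈ 0.719 d; D_c ≈ 4.26 mg/L; x_c ≈ 44.8 km

t_c = [1/(k_2−k_1)] ln[(k_2/k_1)(1 − D₀(k_2−k_1)/(k_1 L₀))]
= [1/(1.83−0.303)] ln[(1.83/0.303)(1 − 3.20×1.527/(0.303×32.0))]
= (1/1.527) ln[6.040 × 0.4960] = 0.6549 × ln(2.996) = 0.6549 × 1.097 = 0.7186 d.
L(t_c) = L₀ e^(−k_1 t_c) = 32.0 × 0.8043 = 25.74 mg/L, and at the critical point k_2 D_c = k_1 L, so D_c = (0.303/1.83) × 25.74 = 4.262 mg/L.
x_c = v t_c = 0.721 m/s × 0.7186 d × 86400 s/d = 44760 m ≈ 44.8 km.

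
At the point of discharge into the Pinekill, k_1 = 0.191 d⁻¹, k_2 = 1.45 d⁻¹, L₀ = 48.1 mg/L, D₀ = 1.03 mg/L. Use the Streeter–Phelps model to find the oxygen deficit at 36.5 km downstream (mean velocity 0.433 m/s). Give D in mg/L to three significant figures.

Travel time t = x/v = 36.5 km / (0.433 m/s) = 36500 m / 0.433 m/s = 84300 s = 0.9756 d.
k_1 L₀/(k_2−k_1) = 0.191×48.1/(1.45−0.191) = 9.187/1.259 = 7.297 mg/L.
e^(−k_1 t) = e^(−0.191×0.9756) = 0.8300; e^(−k_2 t) = e^(−1.45×0.9756) = 0.2430.
D = 7.297 × (0.8300 − 0.2430) + 1.03 × 0.2430 = 4.283 + 0.2503 = 4.534 mg/L.

D ≈ 4.53 mg/L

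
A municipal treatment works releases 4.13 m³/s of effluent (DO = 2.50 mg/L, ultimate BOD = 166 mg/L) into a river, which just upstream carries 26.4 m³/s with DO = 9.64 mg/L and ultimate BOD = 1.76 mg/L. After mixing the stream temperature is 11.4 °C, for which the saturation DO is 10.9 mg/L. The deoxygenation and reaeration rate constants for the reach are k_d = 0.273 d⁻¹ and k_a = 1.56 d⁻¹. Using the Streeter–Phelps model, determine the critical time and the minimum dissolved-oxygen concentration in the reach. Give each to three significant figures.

t_c ≈ 0.907 d; minimum DO ≈ 7.62 mg/L

Mixed DO = (26.4×9.64 + 4.13×2.50)/(26.4+4.13) = 264.8/30.53 = 8.674 mg/L.
Mixed L₀ = (26.4×1.76 + 4.13×166)/(30.53) = 732.0/30.53 = 23.98 mg/L.
Initial deficit D₀ = C_s − DO₀ = 10.9 − 8.674 = 2.226 mg/L.
t_c = (1/1.287) ln[(1.56/0.273)(1 − 2.226×1.287/(0.273×23.98))] = 0.7770 × ln(3.214) = 0.9071 d.
D_c = (0.273/1.56) × 23.98 × e^(−0.273×0.9071) = 0.1750 × 23.98 × 0.7807 = 3.276 mg/L.
Minimum DO = 10.9 − 3.276 = 7.624 mg/L.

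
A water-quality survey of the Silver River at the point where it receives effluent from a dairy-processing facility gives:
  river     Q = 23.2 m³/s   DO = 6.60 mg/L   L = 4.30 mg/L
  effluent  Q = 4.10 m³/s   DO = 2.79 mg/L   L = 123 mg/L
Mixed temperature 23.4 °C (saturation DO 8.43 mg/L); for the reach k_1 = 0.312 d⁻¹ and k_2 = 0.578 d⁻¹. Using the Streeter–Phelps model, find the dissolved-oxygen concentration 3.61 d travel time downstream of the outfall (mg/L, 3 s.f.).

Mixed DO = (23.2×6.60 + 4.10×2.79)/(23.2+4.10) = 164.6/27.30 = 6.028 mg/L.
Mixed L₀ = (23.2×4.30 + 4.10×123)/(27.30) = 604.1/27.30 = 22.13 mg/L.
Initial deficit D₀ = C_s − DO₀ = 8.43 − 6.028 = 2.402 mg/L.
D(3.61) = [0.312×22.13/(0.578−0.312)](e^(−0.312×3.61) − e^(−0.578×3.61)) + 2.402 e^(−0.578×3.61)
= 25.95 × (0.3242 − 0.1241) + 2.402 × 0.1241 = 5.492 mg/L.
DO = 8.43 − 5.492 = 2.938 mg/L.

DO ≈ 2.94 mg/L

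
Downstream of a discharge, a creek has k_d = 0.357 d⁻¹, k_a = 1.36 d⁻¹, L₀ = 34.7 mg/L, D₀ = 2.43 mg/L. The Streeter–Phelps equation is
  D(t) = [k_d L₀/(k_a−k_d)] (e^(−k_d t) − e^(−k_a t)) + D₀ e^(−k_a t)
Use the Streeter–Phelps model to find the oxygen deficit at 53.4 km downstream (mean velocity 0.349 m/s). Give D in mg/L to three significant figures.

Travel time t = x/v = 53.4 km / (0.349 m/s) = 53400 m / 0.349 m/s = 153000 s = 1.771 d.
k_d L₀/(k_a−k_d) = 0.357×34.7/(1.36−0.357) = 12.39/1.003 = 12.35 mg/L.
e^(−k_d t) = e^(−0.357×1.771) = 0.5314; e^(−k_a t) = e^(−1.36×1.771) = 0.08995.
D = 12.35 × (0.5314 − 0.08995) + 2.43 × 0.08995 = 5.452 + 0.2186 = 5.671 mg/L.

D ≈ 5.67 mg/L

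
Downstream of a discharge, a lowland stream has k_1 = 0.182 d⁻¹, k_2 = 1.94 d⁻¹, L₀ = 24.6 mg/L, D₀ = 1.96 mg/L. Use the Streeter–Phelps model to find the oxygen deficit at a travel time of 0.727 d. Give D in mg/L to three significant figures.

D ≈ 2.09 mg/L

k_1 L₀/(k_2−k_1) = 0.182×24.6/(1.94−0.182) = 4.477/1.758 = 2.547 mg/L.
e^(−k_1 t) = e^(−0.182×0.7270) = 0.8761; e^(−k_2 t) = e^(−1.94×0.7270) = 0.2441.
D = 2.547 × (0.8761 − 0.2441) + 1.96 × 0.2441 = 1.610 + 0.4783 = 2.088 mg/L.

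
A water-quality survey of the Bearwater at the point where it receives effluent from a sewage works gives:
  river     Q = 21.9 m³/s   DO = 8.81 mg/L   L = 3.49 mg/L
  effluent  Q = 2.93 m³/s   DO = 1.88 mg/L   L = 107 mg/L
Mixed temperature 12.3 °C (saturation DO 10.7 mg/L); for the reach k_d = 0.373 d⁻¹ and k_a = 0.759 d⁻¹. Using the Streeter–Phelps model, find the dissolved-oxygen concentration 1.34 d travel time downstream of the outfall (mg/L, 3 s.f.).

Mixed DO = (21.9×8.81 + 2.93×1.88)/(21.9+2.93) = 198.4/24.83 = 7.992 mg/L.
Mixed L₀ = (21.9×3.49 + 2.93×107)/(24.83) = 389.9/24.83 = 15.70 mg/L.
Initial deficit D₀ = C_s − DO₀ = 10.7 − 7.992 = 2.708 mg/L.
D(1.34) = [0.373×15.70/(0.759−0.373)](e^(−0.373×1.34) − e^(−0.759×1.34)) + 2.708 e^(−0.759×1.34)
= 15.18 × (0.6066 − 0.3617) + 2.708 × 0.3617 = 4.697 mg/L.
DO = 10.7 − 4.697 = 6.003 mg/L.

DO ≈ 6.00 mg/L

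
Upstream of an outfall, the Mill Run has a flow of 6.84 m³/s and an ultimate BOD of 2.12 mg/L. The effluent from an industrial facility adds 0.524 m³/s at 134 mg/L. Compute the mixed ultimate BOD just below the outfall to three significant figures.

Flow-weighted mixing: C = (Q_r C_r + Q_w C_w)/(Q_r + Q_w)
= (6.84×2.12 + 0.524×134)/(6.84 + 0.524) = 84.72/7.364 = 11.50 mg/L.

11.5 mg/L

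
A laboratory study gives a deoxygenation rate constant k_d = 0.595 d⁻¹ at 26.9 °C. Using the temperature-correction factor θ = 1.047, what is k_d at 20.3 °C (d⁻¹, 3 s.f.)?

k_d ≈ 0.439 d⁻¹

k_d(T₂) = k_d(T₁) · θ^(T₂−T₁) = 0.595 × 1.047^(20.3−26.9)
= 0.595 × 1.047^-6.60 = 0.595 × 0.7385 = 0.4394 d⁻¹.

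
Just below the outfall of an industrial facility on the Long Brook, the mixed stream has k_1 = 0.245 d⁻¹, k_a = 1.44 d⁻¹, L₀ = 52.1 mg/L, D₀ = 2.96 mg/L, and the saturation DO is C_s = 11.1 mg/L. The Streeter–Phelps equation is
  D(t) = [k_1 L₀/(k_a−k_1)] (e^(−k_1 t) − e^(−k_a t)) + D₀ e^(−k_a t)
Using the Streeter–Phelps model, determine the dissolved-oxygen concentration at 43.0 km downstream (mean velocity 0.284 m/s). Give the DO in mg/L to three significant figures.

DO ≈ 4.77 mg/L

Travel time t = x/v = 43.0 km / (0.284 m/s) = 43000 m / 0.284 m/s = 151400 s = 1.752 d.
k_1 L₀/(k_a−k_1) = 0.245×52.1/(1.44−0.245) = 12.76/1.195 = 10.68 mg/L.
e^(−k_1 t) = e^(−0.245×1.752) = 0.6509; e^(−k_a t) = e^(−1.44×1.752) = 0.08018.
D = 10.68 × (0.6509 − 0.08018) + 2.96 × 0.08018 = 6.097 + 0.2373 = 6.334 mg/L.
DO = C_s − D = 11.1 − 6.334 = 4.766 mg/L.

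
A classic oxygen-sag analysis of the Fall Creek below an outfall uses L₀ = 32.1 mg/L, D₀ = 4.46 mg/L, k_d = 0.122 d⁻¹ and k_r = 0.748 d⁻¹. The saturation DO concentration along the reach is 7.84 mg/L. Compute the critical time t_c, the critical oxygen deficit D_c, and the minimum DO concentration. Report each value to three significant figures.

t_c = [1/(k_r−k_d)] ln[(k_r/k_d)(1 − D₀(k_r−k_d)/(k_d L₀))]
= [1/(0.748−0.122)] ln[(0.748/0.122)(1 − 4.46×0.6260/(0.122×32.1))]
= (1/0.6260) ln[6.131 × 0.2871] = 1.597 × ln(1.760) = 1.597 × 0.5654 = 0.9031 d.
L(t_c) = L₀ e^(−k_d t_c) = 32.1 × 0.8957 = 28.75 mg/L, and at the critical point k_r D_c = k_d L, so D_c = (0.122/0.748) × 28.75 = 4.689 mg/L.
Minimum DO = C_s − D_c = 7.84 − 4.689 = 3.151 mg/L.

t_c ≈ 0.903 d; D_c ≈ 4.69 mg/L; min DO ≈ 3.15 mg/L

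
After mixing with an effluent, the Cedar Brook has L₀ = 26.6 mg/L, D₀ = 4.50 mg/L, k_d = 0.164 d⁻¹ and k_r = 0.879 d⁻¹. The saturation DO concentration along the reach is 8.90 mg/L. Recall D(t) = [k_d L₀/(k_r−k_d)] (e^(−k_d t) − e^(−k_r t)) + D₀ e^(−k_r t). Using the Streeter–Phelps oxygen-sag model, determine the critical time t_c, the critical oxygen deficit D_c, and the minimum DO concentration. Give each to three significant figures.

t_c ≈ 0.477 d; D_c ≈ 4.59 mg/L; min DO ≈ 4.31 mg/L

At the critical point dD/dt = 0, so k_d L₀ e^(−k_d t) = k_r D. Substituting D(t) from the Streeter–Phelps equation and solving for t gives
t_c = ln[(k_r/k_d)(1 − D₀(k_r−k_d)/(k_d L₀))] / (k_r−k_d).
Here k_r−k_d = 0.7150 d⁻¹ and 1 − D₀(k_r−k_d)/(k_d L₀) = 1 − 4.50×0.7150/(0.164×26.6) = 0.2624, so
t_c = ln(5.360 × 0.2624) / 0.7150 = 0.3412 / 0.7150 = 0.4772 d.
L(t_c) = L₀ e^(−k_d t_c) = 26.6 × 0.9247 = 24.60 mg/L, and at the critical point k_r D_c = k_d L, so D_c = (0.164/0.879) × 24.60 = 4.589 mg/L.
Minimum DO = C_s − D_c = 8.90 − 4.589 = 4.311 mg/L.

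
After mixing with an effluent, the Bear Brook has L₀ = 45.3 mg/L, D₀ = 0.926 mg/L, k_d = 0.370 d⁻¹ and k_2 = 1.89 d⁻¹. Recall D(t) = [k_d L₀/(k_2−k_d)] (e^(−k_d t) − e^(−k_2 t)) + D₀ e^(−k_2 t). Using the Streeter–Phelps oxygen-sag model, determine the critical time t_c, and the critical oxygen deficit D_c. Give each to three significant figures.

t_c ≈ 1.02 d; D_c ≈ 6.09 mg/L

At the critical point dD/dt = 0, so k_d L₀ e^(−k_d t) = k_2 D. Substituting D(t) from the Streeter–Phelps equation and solving for t gives
t_c = ln[(k_2/k_d)(1 − D₀(k_2−k_d)/(k_d L₀))] / (k_2−k_d).
Here k_2−k_d = 1.520 d⁻¹ and 1 − D₀(k_2−k_d)/(k_d L₀) = 1 − 0.926×1.520/(0.370×45.3) = 0.9160, so
t_c = ln(5.108 × 0.9160) / 1.520 = 1.543 / 1.520 = 1.015 d.
L(t_c) = L₀ e^(−k_d t_c) = 45.3 × 0.6869 = 31.11 mg/L, and at the critical point k_2 D_c = k_d L, so D_c = (0.370/1.89) × 31.11 = 6.091 mg/L.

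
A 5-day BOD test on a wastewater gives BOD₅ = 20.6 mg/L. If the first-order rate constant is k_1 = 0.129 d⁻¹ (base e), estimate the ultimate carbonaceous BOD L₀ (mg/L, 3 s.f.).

L₀ ≈ 43.3 mg/L

BOD₅ = L₀(1 − e^(−5k_1)) ⇒ L₀ = BOD₅ / (1 − e^(−5×0.129))
= 20.6 / (1 − 0.5247) = 20.6 / 0.4753 = 43.34 mg/L.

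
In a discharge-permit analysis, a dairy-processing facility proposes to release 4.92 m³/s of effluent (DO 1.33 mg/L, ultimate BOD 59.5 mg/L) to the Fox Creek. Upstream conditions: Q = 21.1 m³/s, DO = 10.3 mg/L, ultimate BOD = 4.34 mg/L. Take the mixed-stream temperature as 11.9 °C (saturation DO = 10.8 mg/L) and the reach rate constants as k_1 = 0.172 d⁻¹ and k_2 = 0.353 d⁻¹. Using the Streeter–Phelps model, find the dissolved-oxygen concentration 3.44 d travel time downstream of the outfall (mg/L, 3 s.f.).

Mixed DO = (21.1×10.3 + 4.92×1.33)/(21.1+4.92) = 223.9/26.02 = 8.604 mg/L.
Mixed L₀ = (21.1×4.34 + 4.92×59.5)/(26.02) = 384.3/26.02 = 14.77 mg/L.
Initial deficit D₀ = C_s − DO₀ = 10.8 − 8.604 = 2.196 mg/L.
D(3.44) = [0.172×14.77/(0.353−0.172)](e^(−0.172×3.44) − e^(−0.353×3.44)) + 2.196 e^(−0.353×3.44)
= 14.04 × (0.5534 − 0.2969) + 2.196 × 0.2969 = 4.252 mg/L.
DO = 10.8 − 4.252 = 6.548 mg/L.

DO ≈ 6.55 mg/L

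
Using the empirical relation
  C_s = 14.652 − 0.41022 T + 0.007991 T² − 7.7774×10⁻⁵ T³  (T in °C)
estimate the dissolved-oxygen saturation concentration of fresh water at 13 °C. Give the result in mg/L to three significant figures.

C_s = 14.652 − 0.41022×13 + 0.007991×13² − 7.7774×10⁻⁵×13³ = 10.50 mg/L.

C_s ≈ 10.5 mg/L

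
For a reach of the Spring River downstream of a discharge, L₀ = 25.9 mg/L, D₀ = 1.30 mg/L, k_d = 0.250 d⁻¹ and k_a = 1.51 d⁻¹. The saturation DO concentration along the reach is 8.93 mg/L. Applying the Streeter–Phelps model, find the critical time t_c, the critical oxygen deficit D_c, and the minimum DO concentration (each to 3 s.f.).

t_c ≈ 1.20 d; D_c ≈ 3.18 mg/L; min DO ≈ 5.75 mg/L

t_c = [1/(k_a−k_d)] ln[(k_a/k_d)(1 − D₀(k_a−k_d)/(k_d L₀))]
= [1/(1.51−0.250)] ln[(1.51/0.250)(1 − 1.30×1.260/(0.250×25.9))]
= (1/1.260) ln[6.040 × 0.7470] = 0.7937 × ln(4.512) = 0.7937 × 1.507 = 1.196 d.
L(t_c) = L₀ e^(−k_d t_c) = 25.9 × 0.7416 = 19.21 mg/L, and at the critical point k_a D_c = k_d L, so D_c = (0.250/1.51) × 19.21 = 3.180 mg/L.
Minimum DO = C_s − D_c = 8.93 − 3.180 = 5.750 mg/L.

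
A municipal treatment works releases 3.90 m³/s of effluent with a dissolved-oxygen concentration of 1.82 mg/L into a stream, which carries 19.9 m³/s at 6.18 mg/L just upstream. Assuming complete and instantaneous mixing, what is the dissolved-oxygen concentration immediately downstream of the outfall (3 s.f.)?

5.47 mg/L

Flow-weighted mixing: C = (Q_r C_r + Q_w C_w)/(Q_r + Q_w)
= (19.9×6.18 + 3.90×1.82)/(19.9 + 3.90) = 130.1/23.80 = 5.466 mg/L.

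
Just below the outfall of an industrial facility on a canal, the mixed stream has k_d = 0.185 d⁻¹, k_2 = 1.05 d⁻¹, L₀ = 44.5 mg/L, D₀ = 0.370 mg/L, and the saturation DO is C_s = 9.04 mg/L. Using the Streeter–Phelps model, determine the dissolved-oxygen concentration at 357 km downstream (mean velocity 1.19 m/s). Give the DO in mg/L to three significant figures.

Travel time t = x/v = 357 km / (1.19 m/s) = 357000 m / 1.19 m/s = 300000 s = 3.472 d.
k_d L₀/(k_2−k_d) = 0.185×44.5/(1.05−0.185) = 8.232/0.8650 = 9.517 mg/L.
e^(−k_d t) = e^(−0.185×3.472) = 0.5260; e^(−k_2 t) = e^(−1.05×3.472) = 0.02610.
D = 9.517 × (0.5260 − 0.02610) + 0.370 × 0.02610 = 4.758 + 0.009657 = 4.768 mg/L.
DO = C_s − D = 9.04 − 4.768 = 4.272 mg/L.

DO ≈ 4.27 mg/L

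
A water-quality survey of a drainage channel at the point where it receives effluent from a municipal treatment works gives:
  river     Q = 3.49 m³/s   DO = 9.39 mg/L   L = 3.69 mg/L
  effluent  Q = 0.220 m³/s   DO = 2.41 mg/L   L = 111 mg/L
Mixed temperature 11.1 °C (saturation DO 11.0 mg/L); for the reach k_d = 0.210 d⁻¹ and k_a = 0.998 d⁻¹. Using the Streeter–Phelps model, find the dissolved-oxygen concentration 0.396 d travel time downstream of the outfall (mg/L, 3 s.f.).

DO ≈ 8.98 mg/L

Mixed DO = (3.49×9.39 + 0.220×2.41)/(3.49+0.220) = 33.30/3.710 = 8.976 mg/L.
Mixed L₀ = (3.49×3.69 + 0.220×111)/(3.710) = 37.30/3.710 = 10.05 mg/L.
Initial deficit D₀ = C_s − DO₀ = 11.0 − 8.976 = 2.024 mg/L.
D(0.396) = [0.210×10.05/(0.998−0.210)](e^(−0.210×0.396) − e^(−0.998×0.396)) + 2.024 e^(−0.998×0.396)
= 2.679 × (0.9202 − 0.6735) + 2.024 × 0.6735 = 2.024 mg/L.
DO = 11.0 − 2.024 = 8.976 mg/L.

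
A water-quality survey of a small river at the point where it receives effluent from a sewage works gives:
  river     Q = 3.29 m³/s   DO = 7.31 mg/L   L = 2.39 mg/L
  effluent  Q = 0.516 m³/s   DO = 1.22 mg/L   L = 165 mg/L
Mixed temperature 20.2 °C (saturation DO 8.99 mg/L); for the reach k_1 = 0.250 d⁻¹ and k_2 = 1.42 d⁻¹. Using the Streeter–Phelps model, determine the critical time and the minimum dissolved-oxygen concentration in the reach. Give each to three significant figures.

Mixed DO = (3.29×7.31 + 0.516×1.22)/(3.29+0.516) = 24.68/3.806 = 6.484 mg/L.
Mixed L₀ = (3.29×2.39 + 0.516×165)/(3.806) = 93.00/3.806 = 24.44 mg/L.
Initial deficit D₀ = C_s − DO₀ = 8.99 − 6.484 = 2.506 mg/L.
t_c = (1/1.170) ln[(1.42/0.250)(1 − 2.506×1.170/(0.250×24.44))] = 0.8547 × ln(2.954) = 0.9258 d.
D_c = (0.250/1.42) × 24.44 × e^(−0.250×0.9258) = 0.1761 × 24.44 × 0.7934 = 3.413 mg/L.
Minimum DO = 8.99 − 3.413 = 5.577 mg/L.

t_c ≈ 0.926 d; minimum DO ≈ 5.58 mg/L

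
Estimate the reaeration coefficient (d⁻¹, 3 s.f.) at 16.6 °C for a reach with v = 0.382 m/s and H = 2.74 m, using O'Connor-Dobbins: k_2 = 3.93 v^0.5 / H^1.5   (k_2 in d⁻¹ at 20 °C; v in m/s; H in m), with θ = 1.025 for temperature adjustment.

k_2 ≈ 0.492 d⁻¹

k_2(20) = 3.93 × 0.382^0.5 / 2.74^1.5 = 3.93 × 0.6181 / 4.536 = 0.5355 d⁻¹.
k_2(16.6) = 0.5355 × 1.025^(16.6−20) = 0.5355 × 0.9195 = 0.4924 d⁻¹.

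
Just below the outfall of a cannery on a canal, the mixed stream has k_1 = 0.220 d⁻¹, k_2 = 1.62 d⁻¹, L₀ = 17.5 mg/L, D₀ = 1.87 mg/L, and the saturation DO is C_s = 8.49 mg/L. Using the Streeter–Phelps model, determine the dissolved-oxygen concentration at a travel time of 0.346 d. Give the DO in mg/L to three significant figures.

k_1 L₀/(k_2−k_1) = 0.220×17.5/(1.62−0.220) = 3.850/1.400 = 2.750 mg/L.
e^(−k_1 t) = e^(−0.220×0.3460) = 0.9267; e^(−k_2 t) = e^(−1.62×0.3460) = 0.5709.
D = 2.750 × (0.9267 − 0.5709) + 1.87 × 0.5709 = 0.9784 + 1.068 = 2.046 mg/L.
DO = C_s − D = 8.49 − 2.046 = 6.444 mg/L.

DO ≈ 6.44 mg/L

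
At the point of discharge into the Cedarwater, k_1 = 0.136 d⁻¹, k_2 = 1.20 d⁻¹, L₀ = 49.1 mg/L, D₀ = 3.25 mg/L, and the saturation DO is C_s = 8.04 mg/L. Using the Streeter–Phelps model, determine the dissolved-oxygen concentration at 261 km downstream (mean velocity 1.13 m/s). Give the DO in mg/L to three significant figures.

DO ≈ 3.80 mg/L

Travel time t = x/v = 261 km / (1.13 m/s) = 261000 m / 1.13 m/s = 231000 s = 2.673 d.
k_1 L₀/(k_2−k_1) = 0.136×49.1/(1.20−0.136) = 6.678/1.064 = 6.276 mg/L.
e^(−k_1 t) = e^(−0.136×2.673) = 0.6952; e^(−k_2 t) = e^(−1.20×2.673) = 0.04044.
D = 6.276 × (0.6952 − 0.04044) + 3.25 × 0.04044 = 4.109 + 0.1314 = 4.241 mg/L.
DO = C_s − D = 8.04 − 4.241 = 3.799 mg/L.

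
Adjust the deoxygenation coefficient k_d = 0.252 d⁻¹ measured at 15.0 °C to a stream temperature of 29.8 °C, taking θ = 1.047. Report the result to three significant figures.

k_d ≈ 0.497 d⁻¹

k_d(T₂) = k_d(T₁) · θ^(T₂−T₁) = 0.252 × 1.047^(29.8−15.0)
= 0.252 × 1.047^14.8 = 0.252 × 1.973 = 0.4973 d⁻¹.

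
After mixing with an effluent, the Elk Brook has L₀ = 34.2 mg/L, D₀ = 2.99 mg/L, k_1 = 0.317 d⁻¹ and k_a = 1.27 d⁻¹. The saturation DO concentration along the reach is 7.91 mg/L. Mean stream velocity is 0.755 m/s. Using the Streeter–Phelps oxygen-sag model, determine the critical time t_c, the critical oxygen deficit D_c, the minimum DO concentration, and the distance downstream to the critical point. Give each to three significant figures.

t_c ≈ 1.14 d; D_c ≈ 5.95 mg/L; min DO ≈ 1.96 mg/L; x_c ≈ 74.1 km

At the critical point dD/dt = 0, so k_1 L₀ e^(−k_1 t) = k_a D. Substituting D(t) from the Streeter–Phelps equation and solving for t gives
t_c = ln[(k_a/k_1)(1 − D₀(k_a−k_1)/(k_1 L₀))] / (k_a−k_1).
Here k_a−k_1 = 0.9530 d⁻¹ and 1 − D₀(k_a−k_1)/(k_1 L₀) = 1 − 2.99×0.9530/(0.317×34.2) = 0.7372, so
t_c = ln(4.006 × 0.7372) / 0.9530 = 1.083 / 0.9530 = 1.136 d.
D_c = (k_1/k_a) L₀ e^(−k_1 t_c) = (0.317/1.27) × 34.2 × e^(−0.317×1.136) = 0.2496 × 34.2 × 0.6975 = 5.954 mg/L.
Minimum DO = C_s − D_c = 7.91 − 5.954 = 1.956 mg/L.
x_c = v t_c = 0.755 m/s × 1.136 d × 86400 s/d = 74130 m ≈ 74.1 km.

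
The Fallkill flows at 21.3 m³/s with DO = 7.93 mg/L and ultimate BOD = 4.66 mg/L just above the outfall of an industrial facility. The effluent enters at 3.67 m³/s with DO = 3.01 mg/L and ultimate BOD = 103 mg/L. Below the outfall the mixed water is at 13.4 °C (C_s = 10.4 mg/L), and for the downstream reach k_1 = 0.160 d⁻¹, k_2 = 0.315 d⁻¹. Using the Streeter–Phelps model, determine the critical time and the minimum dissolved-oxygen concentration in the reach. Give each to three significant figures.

Mixed DO = (21.3×7.93 + 3.67×3.01)/(21.3+3.67) = 180.0/24.97 = 7.207 mg/L.
Mixed L₀ = (21.3×4.66 + 3.67×103)/(24.97) = 477.3/24.97 = 19.11 mg/L.
Initial deficit D₀ = C_s − DO₀ = 10.4 − 7.207 = 3.193 mg/L.
t_c = (1/0.1550) ln[(0.315/0.160)(1 − 3.193×0.1550/(0.160×19.11))] = 6.452 × ln(1.650) = 3.231 d.
D_c = (0.160/0.315) × 19.11 × e^(−0.160×3.231) = 0.5079 × 19.11 × 0.5963 = 5.789 mg/L.
Minimum DO = 10.4 − 5.789 = 4.611 mg/L.

t_c ≈ 3.23 d; minimum DO ≈ 4.61 mg/L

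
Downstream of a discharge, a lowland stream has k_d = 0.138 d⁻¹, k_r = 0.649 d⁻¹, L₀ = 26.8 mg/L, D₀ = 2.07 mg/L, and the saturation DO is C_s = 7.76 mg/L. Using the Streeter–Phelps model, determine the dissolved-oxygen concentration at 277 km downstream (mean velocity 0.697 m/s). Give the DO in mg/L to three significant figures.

DO ≈ 4.18 mg/L

Travel time t = x/v = 277 km / (0.697 m/s) = 277000 m / 0.697 m/s = 397400 s = 4.600 d.
k_d L₀/(k_r−k_d) = 0.138×26.8/(0.649−0.138) = 3.698/0.5110 = 7.238 mg/L.
e^(−k_d t) = e^(−0.138×4.600) = 0.5301; e^(−k_r t) = e^(−0.649×4.600) = 0.05053.
D = 7.238 × (0.5301 − 0.05053) + 2.07 × 0.05053 = 3.471 + 0.1046 = 3.575 mg/L.
DO = C_s − D = 7.76 − 3.575 = 4.185 mg/L.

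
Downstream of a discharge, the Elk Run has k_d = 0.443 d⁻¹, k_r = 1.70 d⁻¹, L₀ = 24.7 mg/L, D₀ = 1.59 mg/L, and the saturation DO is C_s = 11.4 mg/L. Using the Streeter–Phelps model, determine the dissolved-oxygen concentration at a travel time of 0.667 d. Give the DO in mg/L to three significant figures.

DO ≈ 7.21 mg/L

k_d L₀/(k_r−k_d) = 0.443×24.7/(1.70−0.443) = 10.94/1.257 = 8.705 mg/L.
e^(−k_d t) = e^(−0.443×0.6670) = 0.7442; e^(−k_r t) = e^(−1.70×0.6670) = 0.3218.
D = 8.705 × (0.7442 − 0.3218) + 1.59 × 0.3218 = 3.677 + 0.5116 = 4.189 mg/L.
DO = C_s − D = 11.4 − 4.189 = 7.211 mg/L.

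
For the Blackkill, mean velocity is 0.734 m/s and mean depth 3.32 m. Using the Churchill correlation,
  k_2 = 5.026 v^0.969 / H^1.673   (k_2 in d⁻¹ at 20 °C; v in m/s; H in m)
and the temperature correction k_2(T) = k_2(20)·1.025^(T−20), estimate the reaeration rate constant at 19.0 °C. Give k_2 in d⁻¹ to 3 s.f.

k_2 ≈ 0.488 d⁻¹

k_2(20) = 5.026 × 0.734^0.969 / 3.32^1.673 = 5.026 × 0.7411 / 7.445 = 0.5003 d⁻¹.
k_2(19.0) = 0.5003 × 1.025^(19.0−20) = 0.5003 × 0.9756 = 0.4881 d⁻¹.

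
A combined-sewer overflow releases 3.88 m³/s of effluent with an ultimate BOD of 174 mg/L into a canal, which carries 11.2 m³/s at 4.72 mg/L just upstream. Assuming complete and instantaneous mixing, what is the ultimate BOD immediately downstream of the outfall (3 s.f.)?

Flow-weighted mixing: C = (Q_r C_r + Q_w C_w)/(Q_r + Q_w)
= (11.2×4.72 + 3.88×174)/(11.2 + 3.88) = 728.0/15.08 = 48.27 mg/L.

48.3 mg/L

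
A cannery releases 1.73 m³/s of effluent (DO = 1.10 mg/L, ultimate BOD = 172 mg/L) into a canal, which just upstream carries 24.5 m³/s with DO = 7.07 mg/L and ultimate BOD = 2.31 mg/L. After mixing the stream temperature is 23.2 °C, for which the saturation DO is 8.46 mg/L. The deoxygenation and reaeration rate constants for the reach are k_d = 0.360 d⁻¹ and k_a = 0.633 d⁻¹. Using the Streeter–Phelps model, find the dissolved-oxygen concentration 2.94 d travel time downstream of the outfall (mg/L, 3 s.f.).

Mixed DO = (24.5×7.07 + 1.73×1.10)/(24.5+1.73) = 175.1/26.23 = 6.676 mg/L.
Mixed L₀ = (24.5×2.31 + 1.73×172)/(26.23) = 354.2/26.23 = 13.50 mg/L.
Initial deficit D₀ = C_s − DO₀ = 8.46 − 6.676 = 1.784 mg/L.
D(2.94) = [0.360×13.50/(0.633−0.360)](e^(−0.360×2.94) − e^(−0.633×2.94)) + 1.784 e^(−0.633×2.94)
= 17.80 × (0.3470 − 0.1555) + 1.784 × 0.1555 = 3.687 mg/L.
DO = 8.46 − 3.687 = 4.773 mg/L.

DO ≈ 4.77 mg/L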